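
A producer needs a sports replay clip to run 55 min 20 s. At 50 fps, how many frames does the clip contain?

55 min 20 s = 3320 s.
Frames = 3320 × 50 = 166000.

166000 frames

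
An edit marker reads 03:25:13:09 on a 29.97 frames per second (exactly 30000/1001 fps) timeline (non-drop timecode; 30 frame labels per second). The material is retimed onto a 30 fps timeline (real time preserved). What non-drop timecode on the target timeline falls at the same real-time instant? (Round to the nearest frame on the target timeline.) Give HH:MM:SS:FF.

Source frame index: (3×3600 + 25×60 + 13) × 30 + 9 = 369399.
Real time: 369399 / (30000/1001) = 123256133/10000 s.
Target frame: (123256133/10000) × (30) = 369768399/1000 ≈ 369768.399 → 369768.
At 30 labels/s: frame 369768 → 03:25:25:18.

03:25:25:18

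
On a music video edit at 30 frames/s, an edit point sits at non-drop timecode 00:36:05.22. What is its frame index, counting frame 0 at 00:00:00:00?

frame 64972

Total seconds to the label: (0 × 3600 + 36 × 60 + 5) = 2165.
Frame index = 2165 × 30 + 22 = 64972.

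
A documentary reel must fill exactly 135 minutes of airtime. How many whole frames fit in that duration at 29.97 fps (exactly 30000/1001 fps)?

135 min = 8100 s.
Frames = 8100 × 30000/1001 = 243000000/1001 ≈ 242757.2428.
Complete frames: 242757.

242757 frames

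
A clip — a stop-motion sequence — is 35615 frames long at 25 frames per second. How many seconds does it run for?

1424.6 seconds

Running time = 35615 / (25) = 1424.6 s.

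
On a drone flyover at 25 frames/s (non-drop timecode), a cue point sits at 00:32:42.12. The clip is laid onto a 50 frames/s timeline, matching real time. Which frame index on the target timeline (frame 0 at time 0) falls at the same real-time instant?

frame 98124

Source frame index: (0×3600 + 32×60 + 42) × 25 + 12 = 49062.
Real time: 49062 / (25) = 49062/25 s.
Target frame: (49062/25) × (50) = 98124.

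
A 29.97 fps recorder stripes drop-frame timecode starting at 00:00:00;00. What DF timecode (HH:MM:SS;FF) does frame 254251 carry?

Ten DF minutes hold 17982 frames, so frame 254251 lies in block 14 (frames 251748–269729) with 2503 frames into that block.
The block's first minute is 1800 frames and the rest 1798 each; 2503 frames reaches minute 1, so 14 × 18 + 1 × 2 = 254 labels have been skipped so far.
Adding those back, label number 254251 + 254 = 254505 at 30 labels/s is 8483 s + 15 f = 2 h 21 min 23 s frame 15, i.e. 02:21:23;15.

02:21:23;15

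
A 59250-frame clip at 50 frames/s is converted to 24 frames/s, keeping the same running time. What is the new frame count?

Target frames = source frames × (target rate / source rate) = 59250 × (24)/(50) = 59250 × 12/25 = 28440.

28440 frames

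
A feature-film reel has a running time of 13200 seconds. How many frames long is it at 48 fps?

Frames = 13200 × 48 = 633600.

633600 frames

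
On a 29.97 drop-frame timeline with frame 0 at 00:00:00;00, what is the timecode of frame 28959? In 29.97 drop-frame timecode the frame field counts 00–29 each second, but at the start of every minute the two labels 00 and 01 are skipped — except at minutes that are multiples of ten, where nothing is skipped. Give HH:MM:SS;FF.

00:16:06;09

Each 10-minute DF block holds 10 × 60 × 30 − 9 × 2 = 17982 frames. 28959 ÷ 17982 → 1 full block, remainder 10977.
Within the partial block the first minute is 1800 frames and each further minute 1798, so 6 further minute boundaries passed. Total skipped labels = 18 × 1 + 2 × 6 = 30.
Non-drop label index = 28959 + 30 = 28989; at 30 labels/s that is 00:16:06:09, i.e. DF 00:16:06;09.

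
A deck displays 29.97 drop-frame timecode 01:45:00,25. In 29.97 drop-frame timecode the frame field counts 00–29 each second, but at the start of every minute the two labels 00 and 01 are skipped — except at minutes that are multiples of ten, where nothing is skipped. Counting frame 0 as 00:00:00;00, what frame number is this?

188835

Complete 10-minute blocks: 10, each 17982 frames → 179820.
Remaining 5 whole minutes in the current block: 1800 + 4 × 1798 = 8992 frames.
Within the current minute: 0 × 30 + 25 − 2 = 23 (labels ;00/;01 skipped at this minute). Total = 179820 + 8992 + 23 = 188835.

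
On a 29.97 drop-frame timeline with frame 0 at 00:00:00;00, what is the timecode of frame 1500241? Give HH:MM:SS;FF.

13:54:18;03

Each 10-minute DF block holds 10 × 60 × 30 − 9 × 2 = 17982 frames. 1500241 ÷ 17982 → 83 full blocks, remainder 7735.
Within the partial block the first minute is 1800 frames and each further minute 1798, so 4 further minute boundaries passed. Total skipped labels = 18 × 83 + 2 × 4 = 1502.
Non-drop label index = 1500241 + 1502 = 1501743; at 30 labels/s that is 13:54:18:03, i.e. DF 13:54:18;03.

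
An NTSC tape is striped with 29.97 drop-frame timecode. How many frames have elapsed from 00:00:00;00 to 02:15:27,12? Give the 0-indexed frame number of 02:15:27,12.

Complete 10-minute blocks: 13, each 17982 frames → 233766.
Remaining 5 whole minutes in the current block: 1800 + 4 × 1798 = 8992 frames.
Within the current minute: 27 × 30 + 12 − 2 = 820 (labels ;00/;01 skipped at this minute). Total = 233766 + 8992 + 820 = 243578.

243578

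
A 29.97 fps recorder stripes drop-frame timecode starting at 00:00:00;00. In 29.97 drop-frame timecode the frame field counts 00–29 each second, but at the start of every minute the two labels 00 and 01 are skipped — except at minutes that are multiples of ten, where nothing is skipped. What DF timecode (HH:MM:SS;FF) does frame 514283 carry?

04:45:59;27

Ten DF minutes hold 17982 frames, so frame 514283 lies in block 28 (frames 503496–521477) with 10787 frames into that block.
The block's first minute is 1800 frames and the rest 1798 each; 10787 frames reaches minute 5, so 28 × 18 + 5 × 2 = 514 labels have been skipped so far.
Adding those back, label number 514283 + 514 = 514797 at 30 labels/s is 17159 s + 27 f = 4 h 45 min 59 s frame 27, i.e. 04:45:59;27.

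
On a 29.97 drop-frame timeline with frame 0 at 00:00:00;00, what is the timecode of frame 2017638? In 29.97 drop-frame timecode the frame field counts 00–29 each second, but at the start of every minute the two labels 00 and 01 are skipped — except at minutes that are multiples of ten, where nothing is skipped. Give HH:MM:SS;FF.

18:42:01;28

Ten DF minutes hold 17982 frames, so frame 2017638 lies in block 112 (frames 2013984–2031965) with 3654 frames into that block.
The block's first minute is 1800 frames and the rest 1798 each; 3654 frames reaches minute 2, so 112 × 18 + 2 × 2 = 2020 labels have been skipped so far.
Adding those back, label number 2017638 + 2020 = 2019658 at 30 labels/s is 67321 s + 28 f = 18 h 42 min 1 s frame 28, i.e. 18:42:01;28.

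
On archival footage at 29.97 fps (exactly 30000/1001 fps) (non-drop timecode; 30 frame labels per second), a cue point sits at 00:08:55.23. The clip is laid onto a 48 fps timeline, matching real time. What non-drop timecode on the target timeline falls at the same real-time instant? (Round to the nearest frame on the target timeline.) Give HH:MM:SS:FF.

Source frame index: (0×3600 + 8×60 + 55) × 30 + 23 = 16073.
Real time: 16073 / (30000/1001) = 16089073/30000 s.
Target frame: (16089073/30000) × (48) = 16089073/625 ≈ 25742.517 → 25743.
At 48 labels/s: frame 25743 → 00:08:56:15.

00:08:56:15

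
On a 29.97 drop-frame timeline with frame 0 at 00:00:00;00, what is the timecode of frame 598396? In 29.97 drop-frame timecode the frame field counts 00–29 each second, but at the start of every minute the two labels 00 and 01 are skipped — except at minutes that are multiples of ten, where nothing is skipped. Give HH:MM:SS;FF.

05:32:46;14

Ten DF minutes hold 17982 frames, so frame 598396 lies in block 33 (frames 593406–611387) with 4990 frames into that block.
The block's first minute is 1800 frames and the rest 1798 each; 4990 frames reaches minute 2, so 33 × 18 + 2 × 2 = 598 labels have been skipped so far.
Adding those back, label number 598396 + 598 = 598994 at 30 labels/s is 19966 s + 14 f = 5 h 32 min 46 s frame 14, i.e. 05:32:46;14.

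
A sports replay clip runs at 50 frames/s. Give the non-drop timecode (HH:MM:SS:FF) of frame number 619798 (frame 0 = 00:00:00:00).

619798 ÷ 50 = 12395 full seconds, remainder 48 frames.
12395 s = 3 h 26 min 35 s.
Timecode: 03:26:35:48.

03:26:35:48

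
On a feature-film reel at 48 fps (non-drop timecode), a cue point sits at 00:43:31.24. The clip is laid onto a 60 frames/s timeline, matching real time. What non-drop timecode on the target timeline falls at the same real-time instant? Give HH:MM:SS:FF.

Source frame index: (0×3600 + 43×60 + 31) × 48 + 24 = 125352.
Real time: 125352 / (48) = 5223/2 s.
Target frame: (5223/2) × (60) = 156690.
At 60 labels/s: frame 156690 → 00:43:31:30.

00:43:31:30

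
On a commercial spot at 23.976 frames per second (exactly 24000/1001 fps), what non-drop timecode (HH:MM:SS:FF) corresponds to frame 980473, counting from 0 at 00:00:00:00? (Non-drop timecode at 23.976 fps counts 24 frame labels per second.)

11:20:53:01

980473 ÷ 24 = 40853 full seconds, remainder 1 frame.
40853 s = 11 h 20 min 53 s.
Timecode: 11:20:53:01.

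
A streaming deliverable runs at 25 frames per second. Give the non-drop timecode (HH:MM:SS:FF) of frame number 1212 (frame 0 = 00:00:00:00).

00:00:48:12

1212 ÷ 25 = 48 full seconds, remainder 12 frames.
48 s = 0 h 0 min 48 s.
Timecode: 00:00:48:12.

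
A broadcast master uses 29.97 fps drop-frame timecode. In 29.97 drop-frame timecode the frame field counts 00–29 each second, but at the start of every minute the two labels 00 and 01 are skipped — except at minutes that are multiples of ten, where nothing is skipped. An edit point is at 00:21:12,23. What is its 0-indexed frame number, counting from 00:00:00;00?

Complete 10-minute blocks: 2, each 17982 frames → 35964.
Remaining 1 whole minute in the current block: 1800 + 0 × 1798 = 1800 frames.
Within the current minute: 12 × 30 + 23 − 2 = 381 (labels ;00/;01 skipped at this minute). Total = 35964 + 1800 + 381 = 38145.

38145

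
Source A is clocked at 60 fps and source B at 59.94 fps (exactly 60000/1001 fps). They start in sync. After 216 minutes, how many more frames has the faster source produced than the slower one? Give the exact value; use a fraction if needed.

216 min = 12960 s.
A emits 60 × 12960 = 777600 frames; B emits 60000/1001 × 12960 = 777600000/1001.
Difference = 777600/1001 frames (≈ 776.8232); B is behind A.

777600/1001 frames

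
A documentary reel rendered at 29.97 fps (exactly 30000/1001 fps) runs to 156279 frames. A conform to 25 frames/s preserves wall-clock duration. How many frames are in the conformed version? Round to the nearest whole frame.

Frames at target rate = 156279 × (25) / (30000/1001) = 52145093/400 ≈ 130362.732.
Nearest whole frame: 130363.

130363 frames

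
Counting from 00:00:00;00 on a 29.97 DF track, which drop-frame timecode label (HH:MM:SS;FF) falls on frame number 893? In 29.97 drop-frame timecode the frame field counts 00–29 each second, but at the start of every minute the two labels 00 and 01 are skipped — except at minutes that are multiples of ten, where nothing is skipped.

00:00:29;23

Ten DF minutes hold 17982 frames, so frame 893 lies in block 0 (frames 0–17981) with 893 frames into that block.
The block's first minute is 1800 frames and the rest 1798 each; 893 frames reaches minute 0, so 0 × 18 + 0 × 2 = 0 labels have been skipped so far.
Adding those back, label number 893 + 0 = 893 at 30 labels/s is 29 s + 23 f = 0 h 0 min 29 s frame 23, i.e. 00:00:29;23.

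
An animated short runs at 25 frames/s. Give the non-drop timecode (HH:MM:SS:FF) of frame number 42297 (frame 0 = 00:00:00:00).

00:28:11:22

42297 ÷ 25 = 1691 full seconds, remainder 22 frames.
1691 s = 0 h 28 min 11 s.
Timecode: 00:28:11:22.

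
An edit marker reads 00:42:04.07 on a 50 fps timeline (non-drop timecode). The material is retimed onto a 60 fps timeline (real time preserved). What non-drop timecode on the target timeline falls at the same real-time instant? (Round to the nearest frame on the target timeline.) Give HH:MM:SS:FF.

00:42:04:08

Source frame index: (0×3600 + 42×60 + 4) × 50 + 7 = 126207.
Real time: 126207 / (50) = 126207/50 s.
Target frame: (126207/50) × (60) = 757242/5 ≈ 151448.400 → 151448.
At 60 labels/s: frame 151448 → 00:42:04:08.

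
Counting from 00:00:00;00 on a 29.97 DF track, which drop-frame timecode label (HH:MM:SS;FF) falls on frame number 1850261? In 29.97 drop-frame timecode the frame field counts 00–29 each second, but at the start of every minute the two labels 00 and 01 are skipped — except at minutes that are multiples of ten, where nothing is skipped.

17:08:57;03

Each 10-minute DF block holds 10 × 60 × 30 − 9 × 2 = 17982 frames. 1850261 ÷ 17982 → 102 full blocks, remainder 16097.
Within the partial block the first minute is 1800 frames and each further minute 1798, so 8 further minute boundaries passed. Total skipped labels = 18 × 102 + 2 × 8 = 1852.
Non-drop label index = 1850261 + 1852 = 1852113; at 30 labels/s that is 17:08:57:03, i.e. DF 17:08:57;03.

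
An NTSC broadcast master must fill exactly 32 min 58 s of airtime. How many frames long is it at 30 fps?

59340 frames

32 min 58 s = 1978 s.
Frames = 1978 × 30 = 59340.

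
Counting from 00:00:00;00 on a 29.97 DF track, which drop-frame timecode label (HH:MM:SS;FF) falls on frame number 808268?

07:29:29;08

Each 10-minute DF block holds 10 × 60 × 30 − 9 × 2 = 17982 frames. 808268 ÷ 17982 → 44 full blocks, remainder 17060.
Within the partial block the first minute is 1800 frames and each further minute 1798, so 9 further minute boundaries passed. Total skipped labels = 18 × 44 + 2 × 9 = 810.
Non-drop label index = 808268 + 810 = 809078; at 30 labels/s that is 07:29:29:08, i.e. DF 07:29:29;08.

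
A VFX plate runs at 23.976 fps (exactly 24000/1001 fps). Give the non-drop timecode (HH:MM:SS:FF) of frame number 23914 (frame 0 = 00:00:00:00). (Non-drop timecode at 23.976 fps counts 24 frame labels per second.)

00:16:36:10

23914 ÷ 24 = 996 full seconds, remainder 10 frames.
996 s = 0 h 16 min 36 s.
Timecode: 00:16:36:10.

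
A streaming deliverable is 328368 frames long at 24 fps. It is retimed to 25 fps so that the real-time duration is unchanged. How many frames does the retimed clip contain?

Target frames = source frames × (target rate / source rate) = 328368 × (25)/(24) = 328368 × 25/24 = 342050.

342050 frames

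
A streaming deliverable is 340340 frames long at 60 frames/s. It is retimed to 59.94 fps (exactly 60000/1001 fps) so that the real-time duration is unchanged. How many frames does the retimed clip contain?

Target frames = source frames × (target rate / source rate) = 340340 × (60000/1001)/(60) = 340340 × 1000/1001 = 340000.

340000 frames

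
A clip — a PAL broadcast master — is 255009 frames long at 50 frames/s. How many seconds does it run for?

5100.18 seconds

Running time = 255009 / (50) = 5100.18 s.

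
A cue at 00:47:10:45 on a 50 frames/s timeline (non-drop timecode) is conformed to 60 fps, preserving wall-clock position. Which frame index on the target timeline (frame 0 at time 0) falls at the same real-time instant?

Source frame index: (0×3600 + 47×60 + 10) × 50 + 45 = 141545.
Real time: 141545 / (50) = 28309/10 s.
Target frame: (28309/10) × (60) = 169854.

frame 169854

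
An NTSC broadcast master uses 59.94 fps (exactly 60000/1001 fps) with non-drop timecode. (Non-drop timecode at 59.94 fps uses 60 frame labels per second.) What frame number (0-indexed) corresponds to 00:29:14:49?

105289

Total seconds to the label: (0 × 3600 + 29 × 60 + 14) = 1754.
Frame index = 1754 × 60 + 49 = 105289.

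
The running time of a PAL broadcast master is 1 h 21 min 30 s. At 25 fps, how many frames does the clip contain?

122250 frames

1 h 21 min 30 s = 4890 s.
Frames = 4890 × 25 = 122250.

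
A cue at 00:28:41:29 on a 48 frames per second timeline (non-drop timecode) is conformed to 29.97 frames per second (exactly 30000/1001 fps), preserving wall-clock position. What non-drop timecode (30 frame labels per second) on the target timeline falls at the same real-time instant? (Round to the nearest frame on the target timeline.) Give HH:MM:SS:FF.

00:28:39:27

Source frame index: (0×3600 + 28×60 + 41) × 48 + 29 = 82637.
Real time: 82637 / (48) = 82637/48 s.
Target frame: (82637/48) × (30000/1001) = 51648125/1001 ≈ 51596.528 → 51597.
At 30 labels/s: frame 51597 → 00:28:39:27.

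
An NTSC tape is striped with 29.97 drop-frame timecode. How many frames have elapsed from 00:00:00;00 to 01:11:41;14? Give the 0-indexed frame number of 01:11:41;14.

Complete 10-minute blocks: 7, each 17982 frames → 125874.
Remaining 1 whole minute in the current block: 1800 + 0 × 1798 = 1800 frames.
Within the current minute: 41 × 30 + 14 − 2 = 1242 (labels ;00/;01 skipped at this minute). Total = 125874 + 1800 + 1242 = 128916.

128916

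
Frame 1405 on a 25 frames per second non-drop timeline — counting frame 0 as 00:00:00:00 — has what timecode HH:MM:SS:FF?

1405 ÷ 25 = 56 full seconds, remainder 5 frames.
56 s = 0 h 0 min 56 s.
Timecode: 00:00:56:05.

00:00:56:05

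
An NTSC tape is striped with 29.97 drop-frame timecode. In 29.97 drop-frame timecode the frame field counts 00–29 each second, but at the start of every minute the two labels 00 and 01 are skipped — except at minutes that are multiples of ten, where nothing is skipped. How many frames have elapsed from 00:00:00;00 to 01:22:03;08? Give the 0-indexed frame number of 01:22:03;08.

As if non-drop at 30 labels/s: (1 × 3600 + 22 × 60 + 3) × 30 + 8 = 147698.
Minute boundaries passed: 82; those not divisible by 10: 82 − 8 = 74; dropped labels = 2 × 74 = 148.
Actual frame index = 147698 − 148 = 147550.

147550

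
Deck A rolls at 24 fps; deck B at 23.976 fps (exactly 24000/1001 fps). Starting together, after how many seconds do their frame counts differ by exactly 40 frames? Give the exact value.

5005/3 seconds

The gap grows by |24000/1001 − 24| = 24/1001 frames per second.
Time for a 40-frame gap: 40 ÷ (24/1001) = 5005/3 s.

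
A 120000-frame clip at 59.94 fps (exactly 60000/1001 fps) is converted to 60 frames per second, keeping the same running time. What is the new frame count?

120120 frames

Target frames = source frames × (target rate / source rate) = 120000 × (60)/(60000/1001) = 120000 × 1001/1000 = 120120.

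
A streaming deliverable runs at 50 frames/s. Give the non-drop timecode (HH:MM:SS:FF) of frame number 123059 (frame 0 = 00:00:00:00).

00:41:01:09

123059 ÷ 50 = 2461 full seconds, remainder 9 frames.
2461 s = 0 h 41 min 1 s.
Timecode: 00:41:01:09.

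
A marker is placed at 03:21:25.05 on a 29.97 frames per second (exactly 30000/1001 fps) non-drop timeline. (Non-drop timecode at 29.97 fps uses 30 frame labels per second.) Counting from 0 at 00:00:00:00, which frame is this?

362555

Total seconds to the label: (3 × 3600 + 21 × 60 + 25) = 12085.
Frame index = 12085 × 30 + 5 = 362555.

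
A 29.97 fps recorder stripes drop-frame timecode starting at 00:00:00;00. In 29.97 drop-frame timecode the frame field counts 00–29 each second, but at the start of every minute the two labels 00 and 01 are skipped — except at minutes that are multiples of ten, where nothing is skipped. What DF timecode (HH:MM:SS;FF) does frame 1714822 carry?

Each 10-minute DF block holds 10 × 60 × 30 − 9 × 2 = 17982 frames. 1714822 ÷ 17982 → 95 full blocks, remainder 6532.
Within the partial block the first minute is 1800 frames and each further minute 1798, so 3 further minute boundaries passed. Total skipped labels = 18 × 95 + 2 × 3 = 1716.
Non-drop label index = 1714822 + 1716 = 1716538; at 30 labels/s that is 15:53:37:28, i.e. DF 15:53:37;28.

15:53:37;28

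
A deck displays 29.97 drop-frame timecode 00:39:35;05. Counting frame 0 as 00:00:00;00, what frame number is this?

Complete 10-minute blocks: 3, each 17982 frames → 53946.
Remaining 9 whole minutes in the current block: 1800 + 8 × 1798 = 16184 frames.
Within the current minute: 35 × 30 + 5 − 2 = 1053 (labels ;00/;01 skipped at this minute). Total = 53946 + 16184 + 1053 = 71183.

71183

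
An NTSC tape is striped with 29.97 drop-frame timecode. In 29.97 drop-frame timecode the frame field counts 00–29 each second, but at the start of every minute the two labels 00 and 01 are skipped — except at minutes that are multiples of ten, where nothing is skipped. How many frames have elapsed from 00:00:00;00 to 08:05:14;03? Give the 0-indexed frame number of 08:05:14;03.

As if non-drop at 30 labels/s: (8 × 3600 + 5 × 60 + 14) × 30 + 3 = 873423.
Minute boundaries passed: 485; those not divisible by 10: 485 − 48 = 437; dropped labels = 2 × 437 = 874.
Actual frame index = 873423 − 874 = 872549.

872549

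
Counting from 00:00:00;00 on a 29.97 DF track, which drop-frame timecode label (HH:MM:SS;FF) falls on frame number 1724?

00:00:57;14

Ten DF minutes hold 17982 frames, so frame 1724 lies in block 0 (frames 0–17981) with 1724 frames into that block.
The block's first minute is 1800 frames and the rest 1798 each; 1724 frames reaches minute 0, so 0 × 18 + 0 × 2 = 0 labels have been skipped so far.
Adding those back, label number 1724 + 0 = 1724 at 30 labels/s is 57 s + 14 f = 0 h 0 min 57 s frame 14, i.e. 00:00:57;14.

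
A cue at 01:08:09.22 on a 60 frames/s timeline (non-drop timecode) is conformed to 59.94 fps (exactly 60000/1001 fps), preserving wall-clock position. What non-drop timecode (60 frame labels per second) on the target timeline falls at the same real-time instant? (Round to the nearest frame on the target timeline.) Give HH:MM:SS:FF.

Source frame index: (1×3600 + 8×60 + 9) × 60 + 22 = 245362.
Real time: 245362 / (60) = 122681/30 s.
Target frame: (122681/30) × (60000/1001) = 18874000/77 ≈ 245116.883 → 245117.
At 60 labels/s: frame 245117 → 01:08:05:17.

01:08:05:17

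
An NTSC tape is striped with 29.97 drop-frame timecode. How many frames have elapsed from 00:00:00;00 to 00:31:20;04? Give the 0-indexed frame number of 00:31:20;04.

As if non-drop at 30 labels/s: (0 × 3600 + 31 × 60 + 20) × 30 + 4 = 56404.
Minute boundaries passed: 31; those not divisible by 10: 31 − 3 = 28; dropped labels = 2 × 28 = 56.
Actual frame index = 56404 − 56 = 56348.

56348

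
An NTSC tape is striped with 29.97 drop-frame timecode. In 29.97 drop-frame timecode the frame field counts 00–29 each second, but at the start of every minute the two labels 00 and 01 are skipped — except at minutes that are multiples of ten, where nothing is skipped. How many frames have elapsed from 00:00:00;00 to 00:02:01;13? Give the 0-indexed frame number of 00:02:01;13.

3639

Complete 10-minute blocks: 0, each 17982 frames → 0.
Remaining 2 whole minutes in the current block: 1800 + 1 × 1798 = 3598 frames.
Within the current minute: 1 × 30 + 13 − 2 = 41 (labels ;00/;01 skipped at this minute). Total = 0 + 3598 + 41 = 3639.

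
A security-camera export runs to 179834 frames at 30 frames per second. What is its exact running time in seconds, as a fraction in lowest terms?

Running time = 179834 ÷ (30) = 179834 × 1/30 = 89917/15 s.

89917/15 seconds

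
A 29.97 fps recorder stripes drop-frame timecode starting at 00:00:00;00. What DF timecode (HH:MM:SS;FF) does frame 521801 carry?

04:50:10;23

Each 10-minute DF block holds 10 × 60 × 30 − 9 × 2 = 17982 frames. 521801 ÷ 17982 → 29 full blocks, remainder 323.
Within the partial block the first minute is 1800 frames and each further minute 1798, so 0 further minute boundaries passed. Total skipped labels = 18 × 29 + 2 × 0 = 522.
Non-drop label index = 521801 + 522 = 522323; at 30 labels/s that is 04:50:10:23, i.e. DF 04:50:10;23.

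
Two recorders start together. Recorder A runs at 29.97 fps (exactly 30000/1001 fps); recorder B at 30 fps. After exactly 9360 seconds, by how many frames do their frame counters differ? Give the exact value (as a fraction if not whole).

A emits 30000/1001 × 9360 = 21600000/77 frames; B emits 30 × 9360 = 280800.
Difference = 21600/77 frames (≈ 280.5195); B is ahead of A.

21600/77 frames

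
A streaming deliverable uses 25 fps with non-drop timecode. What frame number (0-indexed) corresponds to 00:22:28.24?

33724

Total seconds to the label: (0 × 3600 + 22 × 60 + 28) = 1348.
Frame index = 1348 × 25 + 24 = 33724.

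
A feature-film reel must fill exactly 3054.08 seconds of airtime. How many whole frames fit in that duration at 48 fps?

Frames = 3054.08 × 48 = 3664896/25 ≈ 146595.8400.
Complete frames: 146595.

146595 frames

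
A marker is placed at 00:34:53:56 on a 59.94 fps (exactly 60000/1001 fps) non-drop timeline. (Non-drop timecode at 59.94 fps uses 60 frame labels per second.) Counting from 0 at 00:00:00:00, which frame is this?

125636

Total seconds to the label: (0 × 3600 + 34 × 60 + 53) = 2093.
Frame index = 2093 × 60 + 56 = 125636.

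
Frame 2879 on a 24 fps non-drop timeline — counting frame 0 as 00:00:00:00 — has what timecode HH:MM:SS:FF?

00:01:59:23

2879 ÷ 24 = 119 full seconds, remainder 23 frames.
119 s = 0 h 1 min 59 s.
Timecode: 00:01:59:23.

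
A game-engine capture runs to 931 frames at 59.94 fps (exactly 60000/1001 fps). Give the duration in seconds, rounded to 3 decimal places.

Running time = 931 × 1001/60000 = 931931/60000 s ≈ 15.532 s.

15.532 seconds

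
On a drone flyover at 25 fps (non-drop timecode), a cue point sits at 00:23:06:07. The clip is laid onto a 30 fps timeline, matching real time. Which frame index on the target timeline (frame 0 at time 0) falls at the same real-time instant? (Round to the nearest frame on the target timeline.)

Source frame index: (0×3600 + 23×60 + 6) × 25 + 7 = 34657.
Real time: 34657 / (25) = 34657/25 s.
Target frame: (34657/25) × (30) = 207942/5 ≈ 41588.400 → 41588.

frame 41588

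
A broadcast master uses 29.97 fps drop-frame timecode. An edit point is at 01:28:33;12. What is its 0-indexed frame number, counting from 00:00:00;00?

Complete 10-minute blocks: 8, each 17982 frames → 143856.
Remaining 8 whole minutes in the current block: 1800 + 7 × 1798 = 14386 frames.
Within the current minute: 33 × 30 + 12 − 2 = 1000 (labels ;00/;01 skipped at this minute). Total = 143856 + 14386 + 1000 = 159242.

159242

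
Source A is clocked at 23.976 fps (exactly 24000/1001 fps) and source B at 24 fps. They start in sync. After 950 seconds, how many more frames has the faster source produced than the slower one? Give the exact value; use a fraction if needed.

A emits 24000/1001 × 950 = 22800000/1001 frames; B emits 24 × 950 = 22800.
Difference = 22800/1001 frames (≈ 22.7772); B is ahead of A.

22800/1001 frames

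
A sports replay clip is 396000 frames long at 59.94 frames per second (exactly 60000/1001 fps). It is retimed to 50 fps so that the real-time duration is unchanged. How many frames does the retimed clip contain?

Target frames = source frames × (target rate / source rate) = 396000 × (50)/(60000/1001) = 396000 × 1001/1200 = 330330.

330330 frames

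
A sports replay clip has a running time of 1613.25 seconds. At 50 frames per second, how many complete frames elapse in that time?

80662 frames

Frames = 1613.25 × 50 = 161325/2 ≈ 80662.5000.
Complete frames: 80662.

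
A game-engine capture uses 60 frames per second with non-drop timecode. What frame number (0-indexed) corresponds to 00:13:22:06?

48126

Total seconds to the label: (0 × 3600 + 13 × 60 + 22) = 802.
Frame index = 802 × 60 + 6 = 48126.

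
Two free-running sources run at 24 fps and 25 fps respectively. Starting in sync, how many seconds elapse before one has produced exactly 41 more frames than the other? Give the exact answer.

The gap grows by |25 − 24| = 1 frame per second.
Time for a 41-frame gap: 41 ÷ (1) = 41 s.

41 seconds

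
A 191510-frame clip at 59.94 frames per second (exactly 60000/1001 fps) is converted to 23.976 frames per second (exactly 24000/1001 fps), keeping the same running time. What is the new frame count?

Target frames = source frames × (target rate / source rate) = 191510 × (24000/1001)/(60000/1001) = 191510 × 2/5 = 76604.

76604 frames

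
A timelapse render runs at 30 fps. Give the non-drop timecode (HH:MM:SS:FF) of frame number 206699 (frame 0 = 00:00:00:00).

01:54:49:29

206699 ÷ 30 = 6889 full seconds, remainder 29 frames.
6889 s = 1 h 54 min 49 s.
Timecode: 01:54:49:29.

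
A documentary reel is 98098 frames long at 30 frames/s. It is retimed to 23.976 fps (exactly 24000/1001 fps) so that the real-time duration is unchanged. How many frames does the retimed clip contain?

78400 frames

Target frames = source frames × (target rate / source rate) = 98098 × (24000/1001)/(30) = 98098 × 800/1001 = 78400.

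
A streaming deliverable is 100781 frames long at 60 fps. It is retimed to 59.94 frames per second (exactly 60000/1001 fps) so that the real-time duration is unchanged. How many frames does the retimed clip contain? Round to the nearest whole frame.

Frames at target rate = 100781 × (60000/1001) / (60) = 100781000/1001 ≈ 100680.320.
Nearest whole frame: 100680.

100680 frames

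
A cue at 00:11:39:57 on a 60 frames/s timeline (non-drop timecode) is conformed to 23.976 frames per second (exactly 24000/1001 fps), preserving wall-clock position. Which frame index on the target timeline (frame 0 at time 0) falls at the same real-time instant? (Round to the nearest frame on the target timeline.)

Source frame index: (0×3600 + 11×60 + 39) × 60 + 57 = 41997.
Real time: 41997 / (60) = 13999/20 s.
Target frame: (13999/20) × (24000/1001) = 16798800/1001 ≈ 16782.018 → 16782.

frame 16782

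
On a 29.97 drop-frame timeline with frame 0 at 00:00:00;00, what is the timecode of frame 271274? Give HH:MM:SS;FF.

Each 10-minute DF block holds 10 × 60 × 30 − 9 × 2 = 17982 frames. 271274 ÷ 17982 → 15 full blocks, remainder 1544.
Within the partial block the first minute is 1800 frames and each further minute 1798, so 0 further minute boundaries passed. Total skipped labels = 18 × 15 + 2 × 0 = 270.
Non-drop label index = 271274 + 270 = 271544; at 30 labels/s that is 02:30:51:14, i.e. DF 02:30:51;14.

02:30:51;14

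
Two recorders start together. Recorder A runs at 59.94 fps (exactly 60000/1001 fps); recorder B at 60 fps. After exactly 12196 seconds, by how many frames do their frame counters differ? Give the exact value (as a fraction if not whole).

A emits 60000/1001 × 12196 = 731760000/1001 frames; B emits 60 × 12196 = 731760.
Difference = 731760/1001 frames (≈ 731.0290); B is ahead of A.

731760/1001 frames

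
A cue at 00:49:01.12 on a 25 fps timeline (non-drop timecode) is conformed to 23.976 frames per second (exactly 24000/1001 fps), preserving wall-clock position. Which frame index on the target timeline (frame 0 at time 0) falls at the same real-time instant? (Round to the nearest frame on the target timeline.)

frame 70525

Source frame index: (0×3600 + 49×60 + 1) × 25 + 12 = 73537.
Real time: 73537 / (25) = 73537/25 s.
Target frame: (73537/25) × (24000/1001) = 70595520/1001 ≈ 70524.995 → 70525.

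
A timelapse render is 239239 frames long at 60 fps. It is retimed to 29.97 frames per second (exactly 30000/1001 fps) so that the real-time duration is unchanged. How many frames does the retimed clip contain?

Target frames = source frames × (target rate / source rate) = 239239 × (30000/1001)/(60) = 239239 × 500/1001 = 119500.

119500 frames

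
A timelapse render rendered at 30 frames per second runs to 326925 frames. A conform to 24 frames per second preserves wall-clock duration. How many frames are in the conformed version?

261540 frames

Target frames = source frames × (target rate / source rate) = 326925 × (24)/(30) = 326925 × 4/5 = 261540.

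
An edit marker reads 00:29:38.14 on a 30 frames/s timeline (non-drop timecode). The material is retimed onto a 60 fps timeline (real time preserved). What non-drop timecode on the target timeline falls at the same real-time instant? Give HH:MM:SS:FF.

00:29:38:28

Source frame index: (0×3600 + 29×60 + 38) × 30 + 14 = 53354.
Real time: 53354 / (30) = 26677/15 s.
Target frame: (26677/15) × (60) = 106708.
At 60 labels/s: frame 106708 → 00:29:38:28.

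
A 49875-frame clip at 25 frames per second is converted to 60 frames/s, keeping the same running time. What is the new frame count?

Target frames = source frames × (target rate / source rate) = 49875 × (60)/(25) = 49875 × 12/5 = 119700.

119700 frames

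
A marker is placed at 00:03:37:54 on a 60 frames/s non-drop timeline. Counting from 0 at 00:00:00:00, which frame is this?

Total seconds to the label: (0 × 3600 + 3 × 60 + 37) = 217.
Frame index = 217 × 60 + 54 = 13074.

13074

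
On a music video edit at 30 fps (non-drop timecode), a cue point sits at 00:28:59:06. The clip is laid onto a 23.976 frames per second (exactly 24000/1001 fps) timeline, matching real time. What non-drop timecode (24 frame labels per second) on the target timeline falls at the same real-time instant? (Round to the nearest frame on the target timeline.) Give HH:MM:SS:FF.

00:28:57:11

Source frame index: (0×3600 + 28×60 + 59) × 30 + 6 = 52176.
Real time: 52176 / (30) = 8696/5 s.
Target frame: (8696/5) × (24000/1001) = 41740800/1001 ≈ 41699.101 → 41699.
At 24 labels/s: frame 41699 → 00:28:57:11.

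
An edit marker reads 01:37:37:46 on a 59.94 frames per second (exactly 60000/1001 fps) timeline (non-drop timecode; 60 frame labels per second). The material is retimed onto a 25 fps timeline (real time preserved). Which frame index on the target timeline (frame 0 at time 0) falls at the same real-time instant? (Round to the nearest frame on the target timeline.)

frame 146591

Source frame index: (1×3600 + 37×60 + 37) × 60 + 46 = 351466.
Real time: 351466 / (60000/1001) = 175908733/30000 s.
Target frame: (175908733/30000) × (25) = 175908733/1200 ≈ 146590.611 → 146591.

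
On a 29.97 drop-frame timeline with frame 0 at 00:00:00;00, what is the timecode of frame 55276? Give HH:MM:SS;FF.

Each 10-minute DF block holds 10 × 60 × 30 − 9 × 2 = 17982 frames. 55276 ÷ 17982 → 3 full blocks, remainder 1330.
Within the partial block the first minute is 1800 frames and each further minute 1798, so 0 further minute boundaries passed. Total skipped labels = 18 × 3 + 2 × 0 = 54.
Non-drop label index = 55276 + 54 = 55330; at 30 labels/s that is 00:30:44:10, i.e. DF 00:30:44;10.

00:30:44;10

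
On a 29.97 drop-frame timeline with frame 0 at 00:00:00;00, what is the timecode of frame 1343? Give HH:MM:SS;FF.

00:00:44;23

Each 10-minute DF block holds 10 × 60 × 30 − 9 × 2 = 17982 frames. 1343 ÷ 17982 → 0 full blocks, remainder 1343.
Within the partial block the first minute is 1800 frames and each further minute 1798, so 0 further minute boundaries passed. Total skipped labels = 18 × 0 + 2 × 0 = 0.
Non-drop label index = 1343 + 0 = 1343; at 30 labels/s that is 00:00:44:23, i.e. DF 00:00:44;23.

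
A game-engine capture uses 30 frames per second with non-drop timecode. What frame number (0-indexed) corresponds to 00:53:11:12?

frame 95742

Total seconds to the label: (0 × 3600 + 53 × 60 + 11) = 3191.
Frame index = 3191 × 30 + 12 = 95742.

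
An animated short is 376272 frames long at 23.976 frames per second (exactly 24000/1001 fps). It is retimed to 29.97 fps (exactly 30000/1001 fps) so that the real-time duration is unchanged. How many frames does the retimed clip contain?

470340 frames

Frames at target rate = 376272 × (30000/1001) / (24000/1001) = 470340.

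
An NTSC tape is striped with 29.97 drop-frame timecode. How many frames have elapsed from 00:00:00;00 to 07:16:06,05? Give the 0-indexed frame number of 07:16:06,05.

As if non-drop at 30 labels/s: (7 × 3600 + 16 × 60 + 6) × 30 + 5 = 784985.
Minute boundaries passed: 436; those not divisible by 10: 436 − 43 = 393; dropped labels = 2 × 393 = 786.
Actual frame index = 784985 − 786 = 784199.

784199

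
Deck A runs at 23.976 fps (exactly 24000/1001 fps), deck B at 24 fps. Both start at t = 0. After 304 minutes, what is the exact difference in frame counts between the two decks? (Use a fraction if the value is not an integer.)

437760/1001 frames

304 min = 18240 s.
A emits 24000/1001 × 18240 = 437760000/1001 frames; B emits 24 × 18240 = 437760.
Difference = 437760/1001 frames (≈ 437.3227); B is ahead of A.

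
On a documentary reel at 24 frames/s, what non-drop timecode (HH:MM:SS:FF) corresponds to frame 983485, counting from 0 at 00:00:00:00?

983485 ÷ 24 = 40978 full seconds, remainder 13 frames.
40978 s = 11 h 22 min 58 s.
Timecode: 11:22:58:13.

11:22:58:13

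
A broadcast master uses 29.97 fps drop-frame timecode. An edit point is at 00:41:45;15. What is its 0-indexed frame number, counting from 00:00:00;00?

75091

As if non-drop at 30 labels/s: (0 × 3600 + 41 × 60 + 45) × 30 + 15 = 75165.
Minute boundaries passed: 41; those not divisible by 10: 41 − 4 = 37; dropped labels = 2 × 37 = 74.
Actual frame index = 75165 − 74 = 75091.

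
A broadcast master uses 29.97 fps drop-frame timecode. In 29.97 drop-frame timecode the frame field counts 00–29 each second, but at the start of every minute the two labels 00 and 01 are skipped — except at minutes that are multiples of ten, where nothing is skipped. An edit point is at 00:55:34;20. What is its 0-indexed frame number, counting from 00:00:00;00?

99940

As if non-drop at 30 labels/s: (0 × 3600 + 55 × 60 + 34) × 30 + 20 = 100040.
Minute boundaries passed: 55; those not divisible by 10: 55 − 5 = 50; dropped labels = 2 × 50 = 100.
Actual frame index = 100040 − 100 = 99940.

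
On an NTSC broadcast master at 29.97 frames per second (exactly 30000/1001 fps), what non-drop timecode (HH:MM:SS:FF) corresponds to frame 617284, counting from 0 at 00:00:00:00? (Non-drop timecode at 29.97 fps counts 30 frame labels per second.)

617284 ÷ 30 = 20576 full seconds, remainder 4 frames.
20576 s = 5 h 42 min 56 s.
Timecode: 05:42:56:04.

05:42:56:04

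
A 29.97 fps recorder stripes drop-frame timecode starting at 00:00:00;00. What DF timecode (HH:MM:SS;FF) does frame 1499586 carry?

13:53:56;06

Each 10-minute DF block holds 10 × 60 × 30 − 9 × 2 = 17982 frames. 1499586 ÷ 17982 → 83 full blocks, remainder 7080.
Within the partial block the first minute is 1800 frames and each further minute 1798, so 3 further minute boundaries passed. Total skipped labels = 18 × 83 + 2 × 3 = 1500.
Non-drop label index = 1499586 + 1500 = 1501086; at 30 labels/s that is 13:53:56:06, i.e. DF 13:53:56;06.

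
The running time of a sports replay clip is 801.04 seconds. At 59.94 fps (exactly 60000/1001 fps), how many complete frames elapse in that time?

48014 frames

Frames = 801.04 × 60000/1001 = 48062400/1001 ≈ 48014.3856.
Complete frames: 48014.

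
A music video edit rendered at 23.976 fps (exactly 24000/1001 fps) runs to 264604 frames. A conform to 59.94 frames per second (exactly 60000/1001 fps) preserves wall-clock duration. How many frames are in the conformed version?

Target frames = source frames × (target rate / source rate) = 264604 × (60000/1001)/(24000/1001) = 264604 × 5/2 = 661510.

661510 frames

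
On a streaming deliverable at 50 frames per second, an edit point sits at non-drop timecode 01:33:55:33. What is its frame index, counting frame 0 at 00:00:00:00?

281783

Total seconds to the label: (1 × 3600 + 33 × 60 + 55) = 5635.
Frame index = 5635 × 50 + 33 = 281783.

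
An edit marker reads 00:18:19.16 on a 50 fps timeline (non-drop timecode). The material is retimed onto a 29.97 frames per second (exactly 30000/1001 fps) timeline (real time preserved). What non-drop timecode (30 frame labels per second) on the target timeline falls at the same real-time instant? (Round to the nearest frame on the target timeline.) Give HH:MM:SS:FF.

Source frame index: (0×3600 + 18×60 + 19) × 50 + 16 = 54966.
Real time: 54966 / (50) = 27483/25 s.
Target frame: (27483/25) × (30000/1001) = 32979600/1001 ≈ 32946.653 → 32947.
At 30 labels/s: frame 32947 → 00:18:18:07.

00:18:18:07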